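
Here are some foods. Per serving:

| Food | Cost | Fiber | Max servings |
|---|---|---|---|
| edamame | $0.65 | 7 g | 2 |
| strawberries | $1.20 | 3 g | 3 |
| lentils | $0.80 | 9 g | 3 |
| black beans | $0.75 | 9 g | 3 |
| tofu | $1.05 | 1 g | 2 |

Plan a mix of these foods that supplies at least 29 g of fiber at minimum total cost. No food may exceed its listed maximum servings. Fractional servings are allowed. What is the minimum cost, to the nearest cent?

Cost per g of fiber: black beans $0.0833, lentils $0.0889, edamame $0.0929, strawberries $0.4000, tofu $1.0500.
Take 3 servings of black beans: +27.0 g fiber for $2.25 (total $2.25, still need 2.0 g).
Take 0.2222 servings of lentils: +2.0 g fiber for $0.18 (total $2.43, still need 0.0 g).
Filling from the cheapest source first is optimal under one linear minimum: $2.43.

$2.43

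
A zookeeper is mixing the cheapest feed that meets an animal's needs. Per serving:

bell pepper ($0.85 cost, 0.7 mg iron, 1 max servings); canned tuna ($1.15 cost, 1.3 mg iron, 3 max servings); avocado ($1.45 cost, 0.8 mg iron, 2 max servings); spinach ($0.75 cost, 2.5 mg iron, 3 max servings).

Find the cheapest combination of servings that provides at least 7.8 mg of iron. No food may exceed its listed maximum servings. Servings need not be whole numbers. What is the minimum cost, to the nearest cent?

Cost per mg of iron: spinach $0.3000, canned tuna $0.8846, bell pepper $1.2143, avocado $1.8125.
Take 3 servings of spinach: +7.5 mg iron for $2.25 (total $2.25, still need 0.3 mg).
Take 0.2308 servings of canned tuna: +0.3 mg iron for $0.27 (total $2.52, still need 0.0 mg).
Filling from the cheapest source first is optimal under one linear minimum: $2.52.

$2.52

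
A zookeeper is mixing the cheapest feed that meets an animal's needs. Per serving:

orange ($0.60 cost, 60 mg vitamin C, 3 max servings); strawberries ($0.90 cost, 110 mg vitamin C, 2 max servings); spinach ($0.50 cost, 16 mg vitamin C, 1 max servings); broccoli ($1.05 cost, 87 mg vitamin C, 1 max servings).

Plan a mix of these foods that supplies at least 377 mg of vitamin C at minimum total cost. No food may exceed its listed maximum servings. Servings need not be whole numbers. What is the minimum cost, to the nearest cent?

Cost per mg of vitamin C: strawberries $0.0082, orange $0.0100, broccoli $0.0121, spinach $0.0312.
Take 2 servings of strawberries: +220.0 mg vitamin C for $1.80 (total $1.80, still need 157.0 mg).
Take 2.617 servings of orange: +157.0 mg vitamin C for $1.57 (total $3.37, still need 0.0 mg).
Filling from the cheapest source first is optimal under one linear minimum: $3.37.

$3.37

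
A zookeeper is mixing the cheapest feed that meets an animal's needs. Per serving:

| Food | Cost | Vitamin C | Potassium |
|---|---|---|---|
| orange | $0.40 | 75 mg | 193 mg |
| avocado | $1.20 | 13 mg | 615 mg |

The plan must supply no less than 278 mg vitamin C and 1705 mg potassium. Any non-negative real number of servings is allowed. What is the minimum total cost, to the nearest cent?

This is a tiny linear program; its minimum lies at a vertex of the feasible set. List the vertices and price them.
orange only: max(278/75, 1705/193) = 8.834 servings → $3.53.
avocado only: max(278/13, 1705/615) = 21.38 servings → $25.66.
orange + avocado with both tight: 3.412 servings and 1.702 servings → $3.41.
The minimum over all feasible corners is $3.41.

$3.41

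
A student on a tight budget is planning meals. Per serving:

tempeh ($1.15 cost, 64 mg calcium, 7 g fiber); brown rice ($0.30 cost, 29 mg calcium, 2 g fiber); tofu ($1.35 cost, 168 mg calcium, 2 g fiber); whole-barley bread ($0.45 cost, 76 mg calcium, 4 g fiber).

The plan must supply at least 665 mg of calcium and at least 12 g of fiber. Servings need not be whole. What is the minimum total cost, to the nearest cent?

$3.94

tempeh only: max(665/64, 12/7) = 10.39 servings → $11.95.
brown rice only: max(665/29, 12/2) = 22.93 servings → $6.88.
tofu only: max(665/168, 12/2) = 6 servings → $8.10.
whole-barley bread only: max(665/76, 12/4) = 8.75 servings → $3.94.
tempeh + brown rice with both targets exact would need a negative amount; discard.
tempeh + tofu with both tight: 0.6546 servings and 3.709 servings → $5.76.
tempeh + whole-barley bread with both targets exact would need a negative amount; discard.
brown rice + tofu with both tight: 2.468 servings and 3.532 servings → $5.51.
brown rice + whole-barley bread: the both-tight solution has a negative serving — not a feasible corner.
tofu + whole-barley bread with both tight: 3.362 servings and 1.319 servings → $5.13.
So the least-cost plan costs $3.94.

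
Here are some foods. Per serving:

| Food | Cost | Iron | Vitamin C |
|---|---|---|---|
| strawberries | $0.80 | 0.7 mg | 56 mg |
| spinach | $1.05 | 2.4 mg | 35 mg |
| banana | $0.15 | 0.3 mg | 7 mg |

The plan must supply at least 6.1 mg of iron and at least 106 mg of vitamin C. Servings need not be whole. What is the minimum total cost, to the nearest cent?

An LP optimum is at a vertex; with two nutrient constraints at most two foods are used. Check each candidate.
strawberries only: max(6.1/0.7, 106/56) = 8.714 servings → $6.97.
spinach only: max(6.1/2.4, 106/35) = 3.029 servings → $3.18.
banana only: max(6.1/0.3, 106/7) = 20.33 servings → $3.05.
strawberries + spinach with both tight: 0.3722 servings and 2.433 servings → $2.85.
strawberries + banana: intersection lies outside the first quadrant.
spinach + banana with both tight: 1.73 servings and 6.492 servings → $2.79.
So the least-cost plan costs $2.79.

$2.79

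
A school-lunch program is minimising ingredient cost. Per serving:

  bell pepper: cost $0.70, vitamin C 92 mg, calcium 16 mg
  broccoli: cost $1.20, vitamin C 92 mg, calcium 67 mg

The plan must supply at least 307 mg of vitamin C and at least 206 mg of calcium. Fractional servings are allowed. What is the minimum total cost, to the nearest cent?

Compare the cost at each extreme point of the feasible region.
bell pepper only: max(307/92, 206/16) = 12.88 servings → $9.01.
broccoli only: max(307/92, 206/67) = 3.337 servings → $4.00.
bell pepper + broccoli with both tight: 0.3446 servings and 2.992 servings → $3.83.
Cheapest feasible corner: $3.83.

$3.83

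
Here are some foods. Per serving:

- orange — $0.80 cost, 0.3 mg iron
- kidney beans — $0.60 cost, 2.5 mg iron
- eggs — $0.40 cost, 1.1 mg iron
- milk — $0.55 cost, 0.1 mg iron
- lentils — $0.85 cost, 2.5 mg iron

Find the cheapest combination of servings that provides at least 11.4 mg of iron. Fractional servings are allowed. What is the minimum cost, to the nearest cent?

Cost per mg of iron: kidney beans $0.2400, lentils $0.3400, eggs $0.3636, orange $2.6667, milk $5.5000.
With no serving limits, use only kidney beans: 11.4 mg / 2.5 mg = 4.56 servings × $0.60 = $2.74.

$2.74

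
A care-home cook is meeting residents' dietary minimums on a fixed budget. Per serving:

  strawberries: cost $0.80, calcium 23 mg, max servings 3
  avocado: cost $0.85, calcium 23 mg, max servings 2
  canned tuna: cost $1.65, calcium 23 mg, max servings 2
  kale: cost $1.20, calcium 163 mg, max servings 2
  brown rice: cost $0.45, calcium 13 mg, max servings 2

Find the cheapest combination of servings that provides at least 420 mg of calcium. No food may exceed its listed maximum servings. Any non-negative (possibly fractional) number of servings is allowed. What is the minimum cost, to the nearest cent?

$5.67

Cost per mg of calcium: kale $0.0074, brown rice $0.0346, strawberries $0.0348, avocado $0.0370, canned tuna $0.0717.
Take 2 servings of kale: +326.0 mg calcium for $2.40 (total $2.40, still need 94.0 mg).
Take 2 servings of brown rice: +26.0 mg calcium for $0.90 (total $3.30, still need 68.0 mg).
Take 2.957 servings of strawberries: +68.0 mg calcium for $2.37 (total $5.67, still need 0.0 mg).
Greedy by cheapest-per-mg is optimal for a single linear constraint, so the minimum cost is $5.67.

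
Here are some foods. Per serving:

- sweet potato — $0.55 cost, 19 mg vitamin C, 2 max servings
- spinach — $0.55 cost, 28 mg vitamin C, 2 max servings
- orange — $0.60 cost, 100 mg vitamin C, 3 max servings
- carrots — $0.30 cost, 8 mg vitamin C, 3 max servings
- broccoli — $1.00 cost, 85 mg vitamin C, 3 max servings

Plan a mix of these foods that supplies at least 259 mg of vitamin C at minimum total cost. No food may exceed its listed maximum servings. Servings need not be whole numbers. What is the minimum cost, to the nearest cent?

$1.55

Cost per mg of vitamin C: orange $0.0060, broccoli $0.0118, spinach $0.0196, sweet potato $0.0289, carrots $0.0375.
Take 2.59 servings of orange: +259.0 mg vitamin C for $1.55 (total $1.55, still need 0.0 mg).
Filling from the cheapest source first is optimal under one linear minimum: $1.55.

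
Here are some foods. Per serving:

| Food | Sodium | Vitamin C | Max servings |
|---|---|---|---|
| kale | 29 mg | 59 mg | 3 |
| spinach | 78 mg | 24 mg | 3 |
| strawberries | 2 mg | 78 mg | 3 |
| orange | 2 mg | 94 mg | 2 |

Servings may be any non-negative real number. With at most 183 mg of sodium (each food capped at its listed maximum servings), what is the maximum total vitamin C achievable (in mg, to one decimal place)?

Vitamin C per mg sodium: orange 47, strawberries 39, kale 2.034, spinach 0.3077.
Take 2 servings of orange: uses 4 mg sodium, +188.0 mg vitamin C (running total 188.0 mg).
Take 3 servings of strawberries: uses 6 mg sodium, +234.0 mg vitamin C (running total 422.0 mg).
Take 3 servings of kale: uses 87 mg sodium, +177.0 mg vitamin C (running total 599.0 mg).
Take 1.103 servings of spinach: uses 86 mg sodium, +26.5 mg vitamin C (running total 625.5 mg).
Greedy by best ratio exhausts the sodium allowance optimally: 625.5 mg.

625.5 mg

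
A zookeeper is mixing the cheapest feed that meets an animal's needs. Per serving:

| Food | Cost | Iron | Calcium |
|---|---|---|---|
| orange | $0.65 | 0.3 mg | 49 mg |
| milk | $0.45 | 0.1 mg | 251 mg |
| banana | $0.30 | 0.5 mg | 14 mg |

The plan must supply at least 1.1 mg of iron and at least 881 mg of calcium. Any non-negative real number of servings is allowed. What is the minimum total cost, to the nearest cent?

$2.00

A basic optimal solution has at most two foods positive. Try each food alone and each pair with both targets met exactly.
orange only: max(1.1/0.3, 881/49) = 17.98 servings → $11.69.
milk only: max(1.1/0.1, 881/251) = 11 servings → $4.95.
banana only: max(1.1/0.5, 881/14) = 62.93 servings → $18.88.
orange + milk with both tight: 2.67 servings and 2.989 servings → $3.08.
orange + banana: the both-tight solution has a negative serving — not a feasible corner.
milk + banana with both tight: 3.425 servings and 1.515 servings → $2.00.
The minimum over all feasible corners is $2.00.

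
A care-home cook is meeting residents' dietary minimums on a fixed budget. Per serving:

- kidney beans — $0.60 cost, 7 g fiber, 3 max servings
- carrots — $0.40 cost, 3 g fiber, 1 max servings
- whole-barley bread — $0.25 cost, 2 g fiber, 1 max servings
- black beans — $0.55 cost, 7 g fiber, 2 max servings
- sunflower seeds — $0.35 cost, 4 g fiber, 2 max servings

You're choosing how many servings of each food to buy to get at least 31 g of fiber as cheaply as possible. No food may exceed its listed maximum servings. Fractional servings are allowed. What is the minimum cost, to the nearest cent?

Cost per g of fiber: black beans $0.0786, kidney beans $0.0857, sunflower seeds $0.0875, whole-barley bread $0.1250, carrots $0.1333.
Take 2 servings of black beans: +14.0 g fiber for $1.10 (total $1.10, still need 17.0 g).
Take 2.429 servings of kidney beans: +17.0 g fiber for $1.46 (total $2.56, still need 0.0 g).
Greedy by cheapest-per-g is optimal for a single linear constraint, so the minimum cost is $2.56.

$2.56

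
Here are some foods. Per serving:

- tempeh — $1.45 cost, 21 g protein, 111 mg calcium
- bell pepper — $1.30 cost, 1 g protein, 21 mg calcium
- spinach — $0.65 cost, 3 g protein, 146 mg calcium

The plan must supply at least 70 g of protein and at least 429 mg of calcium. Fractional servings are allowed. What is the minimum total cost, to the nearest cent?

$5.03

With two linear requirements the optimum uses one or two foods; enumerate the corners.
tempeh only: max(70/21, 429/111) = 3.865 servings → $5.60.
bell pepper only: max(70/1, 429/21) = 70 servings → $91.00.
spinach only: max(70/3, 429/146) = 23.33 servings → $15.17.
tempeh + bell pepper with both tight: 3.155 servings and 3.755 servings → $9.46.
tempeh + spinach with both tight: 3.269 servings and 0.4533 servings → $5.03.
bell pepper + spinach: intersection lies outside the first quadrant.
So the least-cost plan costs $5.03.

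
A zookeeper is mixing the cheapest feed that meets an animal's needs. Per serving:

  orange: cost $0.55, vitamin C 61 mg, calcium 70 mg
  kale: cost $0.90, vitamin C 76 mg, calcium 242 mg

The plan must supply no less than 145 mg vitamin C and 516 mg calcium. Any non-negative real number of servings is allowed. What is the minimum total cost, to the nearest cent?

Check every corner: each single food scaled to meet both minima, and each pair solved so both constraints bind.
orange only: max(145/61, 516/70) = 7.371 servings → $4.05.
kale only: max(145/76, 516/242) = 2.132 servings → $1.92.
orange + kale: the both-tight solution has a negative serving — not a feasible corner.
So the least-cost plan costs $1.92.

$1.92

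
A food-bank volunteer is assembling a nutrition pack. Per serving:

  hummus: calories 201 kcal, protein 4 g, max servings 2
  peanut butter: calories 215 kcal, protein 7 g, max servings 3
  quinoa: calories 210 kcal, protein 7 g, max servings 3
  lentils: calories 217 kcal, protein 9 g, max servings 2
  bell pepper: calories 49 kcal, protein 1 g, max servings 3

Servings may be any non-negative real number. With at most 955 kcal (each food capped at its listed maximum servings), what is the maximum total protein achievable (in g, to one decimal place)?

35.4 g

Protein per kcal: lentils 0.04147, quinoa 0.03333, peanut butter 0.03256, bell pepper 0.02041, hummus 0.0199.
Take 2 servings of lentils: uses 434 kcal, +18.0 g protein (running total 18.0 g).
Take 2.481 servings of quinoa: uses 521 kcal, +17.4 g protein (running total 35.4 g).
Filling greedily by protein-per-kcal is optimal for one linear limit, giving 35.4 g.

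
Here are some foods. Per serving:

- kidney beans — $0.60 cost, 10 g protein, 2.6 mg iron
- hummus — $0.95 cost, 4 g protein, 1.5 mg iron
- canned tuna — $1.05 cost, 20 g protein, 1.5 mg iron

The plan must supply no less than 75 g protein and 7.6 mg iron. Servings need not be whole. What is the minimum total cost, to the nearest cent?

Compare the cost at each extreme point of the feasible region.
kidney beans only: max(75/10, 7.6/2.6) = 7.5 servings → $4.50.
hummus only: max(75/4, 7.6/1.5) = 18.75 servings → $17.81.
canned tuna only: max(75/20, 7.6/1.5) = 5.067 servings → $5.32.
kidney beans + hummus: intersection lies outside the first quadrant.
kidney beans + canned tuna with both tight: 1.068 servings and 3.216 servings → $4.02.
hummus + canned tuna with both tight: 1.646 servings and 3.421 servings → $5.16.
The minimum over all feasible corners is $4.02.

$4.02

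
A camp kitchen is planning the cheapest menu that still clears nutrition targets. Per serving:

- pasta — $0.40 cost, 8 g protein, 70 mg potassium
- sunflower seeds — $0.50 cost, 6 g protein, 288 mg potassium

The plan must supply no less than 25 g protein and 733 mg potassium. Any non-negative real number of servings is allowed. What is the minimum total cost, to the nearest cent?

This is a tiny linear program; its minimum lies at a vertex of the feasible set. List the vertices and price them.
pasta only: max(25/8, 733/70) = 10.47 servings → $4.19.
sunflower seeds only: max(25/6, 733/288) = 4.167 servings → $2.08.
pasta + sunflower seeds with both tight: 1.487 servings and 2.184 servings → $1.69.
The minimum over all feasible corners is $1.69.

$1.69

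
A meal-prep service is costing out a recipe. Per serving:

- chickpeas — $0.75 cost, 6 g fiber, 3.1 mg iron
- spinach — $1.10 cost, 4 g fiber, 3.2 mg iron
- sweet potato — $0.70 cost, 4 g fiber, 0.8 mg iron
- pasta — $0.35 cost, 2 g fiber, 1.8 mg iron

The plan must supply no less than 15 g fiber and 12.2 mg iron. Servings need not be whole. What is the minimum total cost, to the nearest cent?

Check every corner: each single food scaled to meet both minima, and each pair solved so both constraints bind.
chickpeas only: max(15/6, 12.2/3.1) = 3.935 servings → $2.95.
spinach only: max(15/4, 12.2/3.2) = 3.812 servings → $4.19.
sweet potato only: max(15/4, 12.2/0.8) = 15.25 servings → $10.68.
pasta only: max(15/2, 12.2/1.8) = 7.5 servings → $2.62.
chickpeas + spinach with both targets exact would need a negative amount; discard.
chickpeas + sweet potato: the both-tight solution has a negative serving — not a feasible corner.
chickpeas + pasta with both tight: 0.5652 servings and 5.804 servings → $2.46.
spinach + sweet potato: intersection lies outside the first quadrant.
spinach + pasta with both tight: 3.25 servings and 1 serving → $3.92.
sweet potato + pasta with both tight: 0.4643 servings and 6.571 servings → $2.62.
Cheapest feasible corner: $2.46.

$2.46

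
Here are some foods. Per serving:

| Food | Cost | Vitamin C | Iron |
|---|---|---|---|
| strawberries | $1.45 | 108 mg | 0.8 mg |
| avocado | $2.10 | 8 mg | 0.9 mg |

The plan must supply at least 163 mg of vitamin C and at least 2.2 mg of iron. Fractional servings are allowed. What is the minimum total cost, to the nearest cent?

$3.99

An LP optimum is at a vertex; with two nutrient constraints at most two foods are used. Check each candidate.
strawberries only: max(163/108, 2.2/0.8) = 2.75 servings → $3.99.
avocado only: max(163/8, 2.2/0.9) = 20.38 servings → $42.79.
strawberries + avocado with both tight: 1.422 servings and 1.181 servings → $4.54.
The minimum over all feasible corners is $3.99.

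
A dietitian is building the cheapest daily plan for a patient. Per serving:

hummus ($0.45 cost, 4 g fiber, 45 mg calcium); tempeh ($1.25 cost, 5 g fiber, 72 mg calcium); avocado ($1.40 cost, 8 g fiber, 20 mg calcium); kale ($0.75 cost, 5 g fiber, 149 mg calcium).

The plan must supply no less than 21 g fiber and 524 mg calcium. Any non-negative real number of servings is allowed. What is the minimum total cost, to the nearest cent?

$2.94

At the optimum either one food covers both requirements or two foods hit both targets exactly; no other combination can be cheaper.
hummus only: max(21/4, 524/45) = 11.64 servings → $5.24.
tempeh only: max(21/5, 524/72) = 7.278 servings → $9.10.
avocado only: max(21/8, 524/20) = 26.2 servings → $36.68.
kale only: max(21/5, 524/149) = 4.2 servings → $3.15.
hummus + tempeh with both targets exact would need a negative amount; discard.
hummus + avocado: the both-tight solution has a negative serving — not a feasible corner.
hummus + kale with both tight: 1.372 servings and 3.102 servings → $2.94.
tempeh + avocado: the both-tight solution has a negative serving — not a feasible corner.
tempeh + kale with both tight: 1.322 servings and 2.878 servings → $3.81.
avocado + kale with both tight: 0.4661 servings and 3.454 servings → $3.24.
So the least-cost plan costs $2.94.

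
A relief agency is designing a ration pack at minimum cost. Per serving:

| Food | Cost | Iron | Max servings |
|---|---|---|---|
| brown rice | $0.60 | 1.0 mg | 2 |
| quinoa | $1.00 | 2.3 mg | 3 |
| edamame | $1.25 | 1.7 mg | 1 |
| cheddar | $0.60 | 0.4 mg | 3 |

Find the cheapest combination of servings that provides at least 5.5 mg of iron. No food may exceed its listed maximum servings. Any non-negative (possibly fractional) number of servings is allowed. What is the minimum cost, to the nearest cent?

Cost per mg of iron: quinoa $0.4348, brown rice $0.6000, edamame $0.7353, cheddar $1.5000.
Take 2.391 servings of quinoa: +5.5 mg iron for $2.39 (total $2.39, still need 0.0 mg).
Greedy by cheapest-per-mg is optimal for a single linear constraint, so the minimum cost is $2.39.

$2.39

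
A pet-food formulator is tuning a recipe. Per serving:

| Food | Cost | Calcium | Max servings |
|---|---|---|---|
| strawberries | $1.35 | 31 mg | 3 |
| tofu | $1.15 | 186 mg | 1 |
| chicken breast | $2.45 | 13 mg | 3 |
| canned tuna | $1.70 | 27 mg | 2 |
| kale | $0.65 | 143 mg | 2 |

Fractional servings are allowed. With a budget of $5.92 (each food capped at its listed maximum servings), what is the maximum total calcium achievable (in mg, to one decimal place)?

Calcium per dollar: kale 220, tofu 161.7, strawberries 22.96, canned tuna 15.88, chicken breast 5.306.
Take 2 servings of kale: spends $1.30, +286.0 mg calcium (running total 286.0 mg).
Take 1 serving of tofu: spends $1.15, +186.0 mg calcium (running total 472.0 mg).
Take 2.57 servings of strawberries: spends $3.47, +79.7 mg calcium (running total 551.7 mg).
Greedy by best ratio exhausts the cost allowance optimally: 551.7 mg.

551.7 mg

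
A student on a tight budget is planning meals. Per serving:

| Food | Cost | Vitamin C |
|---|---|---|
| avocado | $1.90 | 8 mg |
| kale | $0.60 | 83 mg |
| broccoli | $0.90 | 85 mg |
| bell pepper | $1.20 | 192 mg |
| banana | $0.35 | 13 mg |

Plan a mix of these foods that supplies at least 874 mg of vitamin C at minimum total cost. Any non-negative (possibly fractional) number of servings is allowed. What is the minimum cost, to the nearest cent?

Cost per mg of vitamin C: bell pepper $0.0063, kale $0.0072, broccoli $0.0106, banana $0.0269, avocado $0.2375.
With no serving limits, use only bell pepper: 874 mg / 192 mg = 4.552 servings × $1.20 = $5.46.

$5.46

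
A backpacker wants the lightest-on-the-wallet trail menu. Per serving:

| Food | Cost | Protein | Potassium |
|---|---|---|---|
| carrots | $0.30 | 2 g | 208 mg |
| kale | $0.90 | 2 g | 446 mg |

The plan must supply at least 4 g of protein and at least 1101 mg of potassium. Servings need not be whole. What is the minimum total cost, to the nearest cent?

Check every corner: each single food scaled to meet both minima, and each pair solved so both constraints bind.
carrots only: max(4/2, 1101/208) = 5.293 servings → $1.59.
kale only: max(4/2, 1101/446) = 2.469 servings → $2.22.
carrots + kale with both targets exact would need a negative amount; discard.
The minimum over all feasible corners is $1.59.

$1.59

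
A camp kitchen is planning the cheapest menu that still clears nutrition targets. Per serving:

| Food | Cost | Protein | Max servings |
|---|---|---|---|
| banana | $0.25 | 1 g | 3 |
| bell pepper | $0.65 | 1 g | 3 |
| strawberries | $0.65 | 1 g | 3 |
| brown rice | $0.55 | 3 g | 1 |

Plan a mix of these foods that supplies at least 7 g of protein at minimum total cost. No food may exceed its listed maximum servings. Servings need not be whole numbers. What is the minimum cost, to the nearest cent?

Cost per g of protein: brown rice $0.1833, banana $0.2500, bell pepper $0.6500, strawberries $0.6500.
Take 1 serving of brown rice: +3.0 g protein for $0.55 (total $0.55, still need 4.0 g).
Take 3 servings of banana: +3.0 g protein for $0.75 (total $1.30, still need 1.0 g).
Take 1 serving of bell pepper: +1.0 g protein for $0.65 (total $1.95, still need 0.0 g).
Greedy by cheapest-per-g is optimal for a single linear constraint, so the minimum cost is $1.95.

$1.95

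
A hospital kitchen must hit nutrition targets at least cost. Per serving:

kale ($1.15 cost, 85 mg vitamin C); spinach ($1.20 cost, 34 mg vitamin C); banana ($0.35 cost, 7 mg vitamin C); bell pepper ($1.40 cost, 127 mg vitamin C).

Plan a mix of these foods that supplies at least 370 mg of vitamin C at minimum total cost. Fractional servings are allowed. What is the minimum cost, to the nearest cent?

Cost per mg of vitamin C: bell pepper $0.0110, kale $0.0135, spinach $0.0353, banana $0.0500.
With no serving limits, use only bell pepper: 370 mg / 127 mg = 2.913 servings × $1.40 = $4.08.

$4.08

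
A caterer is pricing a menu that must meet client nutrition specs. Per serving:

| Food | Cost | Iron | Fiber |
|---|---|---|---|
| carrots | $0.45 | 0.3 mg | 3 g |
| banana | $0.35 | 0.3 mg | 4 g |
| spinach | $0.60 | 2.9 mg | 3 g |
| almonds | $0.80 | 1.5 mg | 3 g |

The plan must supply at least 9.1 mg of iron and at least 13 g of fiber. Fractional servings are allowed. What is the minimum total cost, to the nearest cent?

$2.16

carrots only: max(9.1/0.3, 13/3) = 30.33 servings → $13.65.
banana only: max(9.1/0.3, 13/4) = 30.33 servings → $10.62.
spinach only: max(9.1/2.9, 13/3) = 4.333 servings → $2.60.
almonds only: max(9.1/1.5, 13/3) = 6.067 servings → $4.85.
carrots + banana with both targets exact would need a negative amount; discard.
carrots + spinach with both tight: 1.333 servings and 3 servings → $2.40.
carrots + almonds: the both-tight solution has a negative serving — not a feasible corner.
banana + spinach with both tight: 0.972 servings and 3.037 servings → $2.16.
banana + almonds: the both-tight solution has a negative serving — not a feasible corner.
spinach + almonds with both tight: 1.857 servings and 2.476 servings → $3.10.
Cheapest feasible corner: $2.16.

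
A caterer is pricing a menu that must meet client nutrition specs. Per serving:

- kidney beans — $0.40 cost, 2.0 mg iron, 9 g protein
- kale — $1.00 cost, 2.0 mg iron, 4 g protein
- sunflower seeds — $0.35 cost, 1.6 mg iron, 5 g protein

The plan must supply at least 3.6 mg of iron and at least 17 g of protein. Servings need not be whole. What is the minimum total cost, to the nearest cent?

$0.76

Check every corner: each single food scaled to meet both minima, and each pair solved so both constraints bind.
kidney beans only: max(3.6/2.0, 17/9) = 1.889 servings → $0.76.
kale only: max(3.6/2.0, 17/4) = 4.25 servings → $4.25.
sunflower seeds only: max(3.6/1.6, 17/5) = 3.4 servings → $1.19.
kidney beans + kale with both targets exact would need a negative amount; discard.
kidney beans + sunflower seeds with both targets exact would need a negative amount; discard.
kale + sunflower seeds with both targets exact would need a negative amount; discard.
So the least-cost plan costs $0.76.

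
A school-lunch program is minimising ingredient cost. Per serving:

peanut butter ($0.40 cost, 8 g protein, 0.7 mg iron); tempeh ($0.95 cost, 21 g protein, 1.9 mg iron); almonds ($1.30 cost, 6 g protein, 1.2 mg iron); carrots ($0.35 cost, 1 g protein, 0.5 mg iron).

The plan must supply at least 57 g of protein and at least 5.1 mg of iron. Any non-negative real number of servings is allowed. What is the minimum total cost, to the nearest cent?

Minimising a linear cost over {protein ≥ 57, iron ≥ 5.1, servings ≥ 0} — the optimum is at a vertex, using one or two foods.
peanut butter only: max(57/8, 5.1/0.7) = 7.286 servings → $2.91.
tempeh only: max(57/21, 5.1/1.9) = 2.714 servings → $2.58.
almonds only: max(57/6, 5.1/1.2) = 9.5 servings → $12.35.
carrots only: max(57/1, 5.1/0.5) = 57 servings → $19.95.
peanut butter + tempeh with both tight: 2.4 servings and 1.8 servings → $2.67.
peanut butter + almonds with both tight: 7 servings and 0.1667 servings → $3.02.
peanut butter + carrots with both tight: 7.091 servings and 0.2727 servings → $2.93.
tempeh + almonds: the both-tight solution has a negative serving — not a feasible corner.
tempeh + carrots: intersection lies outside the first quadrant.
almonds + carrots: the both-tight solution has a negative serving — not a feasible corner.
So the least-cost plan costs $2.58.

$2.58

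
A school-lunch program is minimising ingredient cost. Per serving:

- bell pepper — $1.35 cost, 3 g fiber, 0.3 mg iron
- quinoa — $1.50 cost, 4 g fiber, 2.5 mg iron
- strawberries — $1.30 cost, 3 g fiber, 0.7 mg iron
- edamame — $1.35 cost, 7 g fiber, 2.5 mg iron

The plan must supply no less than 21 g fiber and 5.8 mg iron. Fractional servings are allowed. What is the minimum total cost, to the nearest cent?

An LP optimum is at a vertex; with two nutrient constraints at most two foods are used. Check each candidate.
bell pepper only: max(21/3, 5.8/0.3) = 19.33 servings → $26.10.
quinoa only: max(21/4, 5.8/2.5) = 5.25 servings → $7.88.
strawberries only: max(21/3, 5.8/0.7) = 8.286 servings → $10.77.
edamame only: max(21/7, 5.8/2.5) = 3 servings → $4.05.
bell pepper + quinoa with both tight: 4.651 servings and 1.762 servings → $8.92.
bell pepper + strawberries: intersection lies outside the first quadrant.
bell pepper + edamame with both tight: 2.204 servings and 2.056 servings → $5.75.
quinoa + strawberries with both tight: 0.5745 servings and 6.234 servings → $8.97.
quinoa + edamame with both targets exact would need a negative amount; discard.
strawberries + edamame with both tight: 4.577 servings and 1.038 servings → $7.35.
The minimum over all feasible corners is $4.05.

$4.05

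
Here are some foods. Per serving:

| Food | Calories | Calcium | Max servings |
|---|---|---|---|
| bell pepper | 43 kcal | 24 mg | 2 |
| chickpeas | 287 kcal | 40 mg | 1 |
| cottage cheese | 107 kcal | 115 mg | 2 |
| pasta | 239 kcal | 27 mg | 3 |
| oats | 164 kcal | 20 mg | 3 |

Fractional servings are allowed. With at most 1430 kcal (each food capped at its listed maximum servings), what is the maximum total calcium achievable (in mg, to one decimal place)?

Calcium per kcal: cottage cheese 1.075, bell pepper 0.5581, chickpeas 0.1394, oats 0.122, pasta 0.113.
Take 2 servings of cottage cheese: uses 214 kcal, +230.0 mg calcium (running total 230.0 mg).
Take 2 servings of bell pepper: uses 86 kcal, +48.0 mg calcium (running total 278.0 mg).
Take 1 serving of chickpeas: uses 287 kcal, +40.0 mg calcium (running total 318.0 mg).
Take 3 servings of oats: uses 492 kcal, +60.0 mg calcium (running total 378.0 mg).
Take 1.469 servings of pasta: uses 351 kcal, +39.7 mg calcium (running total 417.7 mg).
Filling greedily by calcium-per-kcal is optimal for one linear limit, giving 417.7 mg.

417.7 mg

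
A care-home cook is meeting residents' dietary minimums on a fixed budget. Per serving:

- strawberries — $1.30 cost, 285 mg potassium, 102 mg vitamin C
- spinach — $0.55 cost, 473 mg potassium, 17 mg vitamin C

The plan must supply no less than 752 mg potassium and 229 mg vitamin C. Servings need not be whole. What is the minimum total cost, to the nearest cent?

$3.01

Minimising a linear cost over {potassium ≥ 752, vitamin C ≥ 229, servings ≥ 0} — the optimum is at a vertex, using one or two foods.
strawberries only: max(752/285, 229/102) = 2.639 servings → $3.43.
spinach only: max(752/473, 229/17) = 13.47 servings → $7.41.
strawberries + spinach with both tight: 2.201 servings and 0.2636 servings → $3.01.
So the least-cost plan costs $3.01.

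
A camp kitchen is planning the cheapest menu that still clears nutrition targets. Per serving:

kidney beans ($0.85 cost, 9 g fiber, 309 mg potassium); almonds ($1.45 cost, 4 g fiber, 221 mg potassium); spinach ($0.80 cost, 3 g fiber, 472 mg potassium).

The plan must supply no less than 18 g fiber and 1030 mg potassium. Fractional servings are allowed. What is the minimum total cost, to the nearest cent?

This is a tiny linear program; its minimum lies at a vertex of the feasible set. List the vertices and price them.
kidney beans only: max(18/9, 1030/309) = 3.333 servings → $2.83.
almonds only: max(18/4, 1030/221) = 4.661 servings → $6.76.
spinach only: max(18/3, 1030/472) = 6 servings → $4.80.
kidney beans + almonds with both targets exact would need a negative amount; discard.
kidney beans + spinach with both tight: 1.628 servings and 1.117 servings → $2.28.
almonds + spinach with both tight: 4.413 servings and 0.1159 servings → $6.49.
Cheapest feasible corner: $2.28.

$2.28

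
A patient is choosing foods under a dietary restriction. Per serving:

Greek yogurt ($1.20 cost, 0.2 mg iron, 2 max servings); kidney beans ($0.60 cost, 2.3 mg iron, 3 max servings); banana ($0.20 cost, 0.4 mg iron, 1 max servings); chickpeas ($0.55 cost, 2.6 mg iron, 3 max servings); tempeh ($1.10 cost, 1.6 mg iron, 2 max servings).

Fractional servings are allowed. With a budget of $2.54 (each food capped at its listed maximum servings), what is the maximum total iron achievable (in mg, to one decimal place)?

Iron per dollar: chickpeas 4.727, kidney beans 3.833, banana 2, tempeh 1.455, Greek yogurt 0.1667.
Take 3 servings of chickpeas: spends $1.65, +7.8 mg iron (running total 7.8 mg).
Take 1.483 servings of kidney beans: spends $0.89, +3.4 mg iron (running total 11.2 mg).
Filling greedily by iron-per-dollar is optimal for one linear limit, giving 11.2 mg.

11.2 mg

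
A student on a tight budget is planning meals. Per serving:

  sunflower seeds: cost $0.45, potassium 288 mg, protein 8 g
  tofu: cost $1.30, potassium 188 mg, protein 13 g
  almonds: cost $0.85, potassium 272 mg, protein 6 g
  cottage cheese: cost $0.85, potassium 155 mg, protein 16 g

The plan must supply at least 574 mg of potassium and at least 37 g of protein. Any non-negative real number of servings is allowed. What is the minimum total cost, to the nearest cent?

$1.99

Minimising a linear cost over {potassium ≥ 574, protein ≥ 37, servings ≥ 0} — the optimum is at a vertex, using one or two foods.
sunflower seeds only: max(574/288, 37/8) = 4.625 servings → $2.08.
tofu only: max(574/188, 37/13) = 3.053 servings → $3.97.
almonds only: max(574/272, 37/6) = 6.167 servings → $5.24.
cottage cheese only: max(574/155, 37/16) = 3.703 servings → $3.15.
sunflower seeds + tofu with both tight: 0.2259 servings and 2.707 servings → $3.62.
sunflower seeds + almonds with both targets exact would need a negative amount; discard.
sunflower seeds + cottage cheese with both tight: 1.024 servings and 1.8 servings → $1.99.
tofu + almonds with both tight: 2.749 servings and 0.2101 servings → $3.75.
tofu + cottage cheese: intersection lies outside the first quadrant.
almonds + cottage cheese with both tight: 1.008 servings and 1.935 servings → $2.50.
Cheapest feasible corner: $1.99.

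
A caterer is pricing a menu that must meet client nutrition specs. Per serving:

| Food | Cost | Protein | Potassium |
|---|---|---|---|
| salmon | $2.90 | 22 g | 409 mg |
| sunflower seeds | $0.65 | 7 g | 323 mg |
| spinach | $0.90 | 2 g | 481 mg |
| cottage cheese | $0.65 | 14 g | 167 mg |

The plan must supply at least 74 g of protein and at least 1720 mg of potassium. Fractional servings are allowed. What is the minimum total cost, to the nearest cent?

salmon only: max(74/22, 1720/409) = 4.205 servings → $12.20.
sunflower seeds only: max(74/7, 1720/323) = 10.57 servings → $6.87.
spinach only: max(74/2, 1720/481) = 37 servings → $33.30.
cottage cheese only: max(74/14, 1720/167) = 10.3 servings → $6.69.
salmon + sunflower seeds with both tight: 2.796 servings and 1.785 servings → $9.27.
salmon + spinach with both tight: 3.293 servings and 0.7757 servings → $10.25.
salmon + cottage cheese with both targets exact would need a negative amount; discard.
sunflower seeds + spinach: intersection lies outside the first quadrant.
sunflower seeds + cottage cheese with both tight: 3.496 servings and 3.538 servings → $4.57.
spinach + cottage cheese with both tight: 1.832 servings and 5.024 servings → $4.91.
The minimum over all feasible corners is $4.57.

$4.57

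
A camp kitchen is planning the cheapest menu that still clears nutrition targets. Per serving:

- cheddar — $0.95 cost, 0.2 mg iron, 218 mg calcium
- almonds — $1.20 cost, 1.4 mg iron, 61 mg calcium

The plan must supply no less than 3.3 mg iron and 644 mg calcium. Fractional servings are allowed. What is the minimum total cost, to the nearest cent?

$4.69

With two linear requirements the optimum uses one or two foods; enumerate the corners.
cheddar only: max(3.3/0.2, 644/218) = 16.5 servings → $15.68.
almonds only: max(3.3/1.4, 644/61) = 10.56 servings → $12.67.
cheddar + almonds with both tight: 2.39 servings and 2.016 servings → $4.69.
Cheapest feasible corner: $4.69.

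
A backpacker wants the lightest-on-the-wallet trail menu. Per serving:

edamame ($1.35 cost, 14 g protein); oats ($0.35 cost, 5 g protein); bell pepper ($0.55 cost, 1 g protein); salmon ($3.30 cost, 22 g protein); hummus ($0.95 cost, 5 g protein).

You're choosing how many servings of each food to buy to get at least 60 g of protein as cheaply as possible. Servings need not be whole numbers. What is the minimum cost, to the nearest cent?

Cost per g of protein: oats $0.0700, edamame $0.0964, salmon $0.1500, hummus $0.1900, bell pepper $0.5500.
With no serving limits, use only oats: 60 g / 5 g = 12 servings × $0.35 = $4.20.

$4.20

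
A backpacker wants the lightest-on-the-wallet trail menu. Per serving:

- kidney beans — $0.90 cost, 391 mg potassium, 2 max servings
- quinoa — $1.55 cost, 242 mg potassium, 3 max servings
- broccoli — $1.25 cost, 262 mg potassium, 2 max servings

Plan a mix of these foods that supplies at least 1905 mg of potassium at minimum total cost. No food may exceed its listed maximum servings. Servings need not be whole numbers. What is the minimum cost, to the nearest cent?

$8.14

Cost per mg of potassium: kidney beans $0.0023, broccoli $0.0048, quinoa $0.0064.
Take 2 servings of kidney beans: +782.0 mg potassium for $1.80 (total $1.80, still need 1123.0 mg).
Take 2 servings of broccoli: +524.0 mg potassium for $2.50 (total $4.30, still need 599.0 mg).
Take 2.475 servings of quinoa: +599.0 mg potassium for $3.84 (total $8.14, still need 0.0 mg).
Filling from the cheapest source first is optimal under one linear minimum: $8.14.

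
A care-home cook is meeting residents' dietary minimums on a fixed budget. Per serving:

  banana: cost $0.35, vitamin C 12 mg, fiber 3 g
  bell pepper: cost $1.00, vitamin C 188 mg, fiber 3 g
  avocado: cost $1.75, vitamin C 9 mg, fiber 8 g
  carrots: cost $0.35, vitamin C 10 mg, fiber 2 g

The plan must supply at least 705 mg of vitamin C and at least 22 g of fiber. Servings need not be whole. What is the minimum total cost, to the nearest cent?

$4.85

A basic optimal solution has at most two foods positive. Try each food alone and each pair with both targets met exactly.
banana only: max(705/12, 22/3) = 58.75 servings → $20.56.
bell pepper only: max(705/188, 22/3) = 7.333 servings → $7.33.
avocado only: max(705/9, 22/8) = 78.33 servings → $137.08.
carrots only: max(705/10, 22/2) = 70.5 servings → $24.68.
banana + bell pepper with both tight: 3.828 servings and 3.506 servings → $4.85.
banana + avocado with both targets exact would need a negative amount; discard.
banana + carrots with both targets exact would need a negative amount; discard.
bell pepper + avocado with both tight: 3.684 servings and 1.368 servings → $6.08.
bell pepper + carrots with both tight: 3.439 servings and 5.841 servings → $5.48.
avocado + carrots with both targets exact would need a negative amount; discard.
So the least-cost plan costs $4.85.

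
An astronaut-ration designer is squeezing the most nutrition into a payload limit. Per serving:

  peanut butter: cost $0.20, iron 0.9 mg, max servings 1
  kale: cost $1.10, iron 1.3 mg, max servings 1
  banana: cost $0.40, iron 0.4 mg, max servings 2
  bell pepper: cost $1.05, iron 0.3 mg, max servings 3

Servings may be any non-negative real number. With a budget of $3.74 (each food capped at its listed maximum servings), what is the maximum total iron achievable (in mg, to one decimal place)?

Iron per dollar: peanut butter 4.5, kale 1.182, banana 1, bell pepper 0.2857.
Take 1 serving of peanut butter: spends $0.20, +0.9 mg iron (running total 0.9 mg).
Take 1 serving of kale: spends $1.10, +1.3 mg iron (running total 2.2 mg).
Take 2 servings of banana: spends $0.80, +0.8 mg iron (running total 3.0 mg).
Take 1.562 servings of bell pepper: spends $1.64, +0.5 mg iron (running total 3.5 mg).
Greedy by best ratio exhausts the cost allowance optimally: 3.5 mg.

3.5 mg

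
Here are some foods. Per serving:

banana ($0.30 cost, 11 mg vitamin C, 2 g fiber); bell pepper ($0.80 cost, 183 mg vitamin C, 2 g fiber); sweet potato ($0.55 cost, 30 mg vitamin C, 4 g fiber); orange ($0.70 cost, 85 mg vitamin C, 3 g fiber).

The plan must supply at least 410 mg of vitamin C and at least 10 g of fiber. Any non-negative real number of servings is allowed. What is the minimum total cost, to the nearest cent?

$2.42

At the optimum either one food covers both requirements or two foods hit both targets exactly; no other combination can be cheaper.
banana only: max(410/11, 10/2) = 37.27 servings → $11.18.
bell pepper only: max(410/183, 10/2) = 5 servings → $4.00.
sweet potato only: max(410/30, 10/4) = 13.67 servings → $7.52.
orange only: max(410/85, 10/3) = 4.824 servings → $3.38.
banana + bell pepper with both tight: 2.936 servings and 2.064 servings → $2.53.
banana + sweet potato with both targets exact would need a negative amount; discard.
banana + orange: the both-tight solution has a negative serving — not a feasible corner.
bell pepper + sweet potato with both tight: 1.994 servings and 1.503 servings → $2.42.
bell pepper + orange with both tight: 1.003 servings and 2.665 servings → $2.67.
sweet potato + orange with both targets exact would need a negative amount; discard.
The minimum over all feasible corners is $2.42.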